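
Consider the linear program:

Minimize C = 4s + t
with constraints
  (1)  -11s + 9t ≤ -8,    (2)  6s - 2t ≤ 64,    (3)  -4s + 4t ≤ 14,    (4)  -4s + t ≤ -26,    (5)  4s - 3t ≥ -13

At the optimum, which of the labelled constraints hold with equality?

(2) and (4)

Corner points and C = 4s + t:
  (35/2, 41/2) → C = 181/2
  (226/25, 254/25) → C = 1158/25
  (-6, -50) → C = -74

The minimum is at (-6, -50). Substituting into each constraint, equality holds for (2) and (4); the remaining constraints have slack.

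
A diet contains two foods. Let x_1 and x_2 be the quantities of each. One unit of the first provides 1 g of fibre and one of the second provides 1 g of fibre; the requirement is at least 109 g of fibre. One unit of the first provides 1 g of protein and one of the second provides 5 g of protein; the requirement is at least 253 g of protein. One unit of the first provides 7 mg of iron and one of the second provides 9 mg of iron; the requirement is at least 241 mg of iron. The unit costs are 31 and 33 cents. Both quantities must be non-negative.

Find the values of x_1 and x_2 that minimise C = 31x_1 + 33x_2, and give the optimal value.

x_1 = 73, x_2 = 36, minimum C = 3451

Feasible corners and C = 31x_1 + 33x_2:
  (0, 109) → C = 3597
  (253, 0) → C = 7843
  (73, 36) → C = 3451
The feasible region is unbounded (it extends along (0, 1), (1, 0)), but C strictly increases along every unbounded feasible direction, so there is no improving ray and the minimum is attained at a vertex.

The optimum lies where x_1 + x_2 = 109 and x_1 + 5x_2 = 253.
Solving simultaneously gives x_1 = 73, x_2 = 36.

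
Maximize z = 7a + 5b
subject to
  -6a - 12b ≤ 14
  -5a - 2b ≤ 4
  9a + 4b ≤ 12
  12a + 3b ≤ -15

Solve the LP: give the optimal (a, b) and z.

a = -20, b = 48, maximum z = 100

Corner points and z = 7a + 5b:
  (-20, 48) → z = 100
  (-2, 3) → z = 1
  (-32/7, 93/7) → z = 241/7

The optimum lies where -5a - 2b = 4 and 9a + 4b = 12.
Solving simultaneously gives a = -20, b = 48.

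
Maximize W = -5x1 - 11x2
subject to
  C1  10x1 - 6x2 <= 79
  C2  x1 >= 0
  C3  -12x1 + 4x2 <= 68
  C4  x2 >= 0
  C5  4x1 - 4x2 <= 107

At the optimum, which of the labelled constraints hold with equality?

C2 and C4

Feasible corners and W = -5x1 - 11x2:
  (79/10, 0) → W = -79/2
  (0, 17) → W = -187
  (0, 0) → W = 0
The feasible region is unbounded (it extends along (1, 3), (3, 5)), but W strictly decreases along every unbounded feasible direction, so there is no improving ray and the maximum is attained at a vertex.

The maximum is at (0, 0). Substituting into each constraint, equality holds for C2 and C4; the remaining constraints have slack.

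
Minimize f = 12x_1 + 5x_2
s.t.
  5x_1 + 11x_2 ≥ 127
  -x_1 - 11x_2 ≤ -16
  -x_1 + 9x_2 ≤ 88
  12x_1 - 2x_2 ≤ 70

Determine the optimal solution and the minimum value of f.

Extreme points and f = 12x_1 + 5x_2:
  (25/8, 81/8) → f = 705/8
  (512/71, 587/71) → f = 9079/71
  (403/53, 563/53) → f = 7651/53

x_1 = 25/8, x_2 = 81/8, minimum f = 705/8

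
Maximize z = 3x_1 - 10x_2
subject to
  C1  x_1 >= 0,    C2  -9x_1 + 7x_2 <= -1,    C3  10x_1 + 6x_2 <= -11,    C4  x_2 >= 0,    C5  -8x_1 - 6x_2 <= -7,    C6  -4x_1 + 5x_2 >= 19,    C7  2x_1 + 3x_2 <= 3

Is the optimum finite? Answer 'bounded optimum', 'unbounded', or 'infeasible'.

infeasible

The boundaries -4x_1 + 5x_2 = 19 and 2x_1 + 3x_2 = 3 meet at (-21/11, 25/11), but that point violates x_1 ≥ 0. Every candidate vertex is excluded by some other constraint, so the feasible region is empty.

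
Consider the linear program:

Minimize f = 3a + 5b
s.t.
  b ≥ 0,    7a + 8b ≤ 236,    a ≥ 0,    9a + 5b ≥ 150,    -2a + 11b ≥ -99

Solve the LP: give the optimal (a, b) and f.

Corner points and f = 3a + 5b:
  (236/7, 0) → f = 708/7
  (50/3, 0) → f = 50
  (20/37, 1074/37) → f = 5430/37

The optimum lies where b = 0 and 9a + 5b = 150.
Solving simultaneously gives a = 50/3, b = 0.

a = 50/3, b = 0, minimum f = 50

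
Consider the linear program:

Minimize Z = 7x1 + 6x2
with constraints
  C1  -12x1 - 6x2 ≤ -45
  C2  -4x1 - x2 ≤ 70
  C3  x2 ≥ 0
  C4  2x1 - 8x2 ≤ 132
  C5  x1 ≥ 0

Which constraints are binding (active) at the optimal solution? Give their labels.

Vertices and Z = 7x1 + 6x2:
  (15/4, 0) → Z = 105/4
  (0, 15/2) → Z = 45
  (66, 0) → Z = 462
The feasible region is unbounded (it extends along (0, 1), (4, 1)), but Z strictly increases along every unbounded feasible direction, so there is no improving ray and the minimum is attained at a vertex.

The minimum is at (15/4, 0). Substituting into each constraint, equality holds for C1 and C3; the remaining constraints have slack.

C1 and C3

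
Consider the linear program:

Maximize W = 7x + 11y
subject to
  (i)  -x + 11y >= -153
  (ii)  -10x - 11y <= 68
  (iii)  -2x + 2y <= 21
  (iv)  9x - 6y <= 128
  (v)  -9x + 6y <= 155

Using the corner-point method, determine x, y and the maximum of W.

x = 191/3, y = 445/6, maximum W = 2523/2

Corner points and W = 7x + 11y:
  (-367/42, 37/21) → W = -585/14
  (1000/159, -1892/159) → W = -4604/53
  (191/3, 445/6) → W = 2523/2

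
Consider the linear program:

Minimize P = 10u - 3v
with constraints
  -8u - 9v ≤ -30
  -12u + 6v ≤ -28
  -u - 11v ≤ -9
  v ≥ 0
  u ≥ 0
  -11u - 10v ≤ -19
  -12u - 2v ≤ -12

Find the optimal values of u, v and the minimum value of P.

u = 36/13, v = 34/39, minimum P = 326/13

Corner points and P = 10u - 3v:
  (36/13, 34/39) → P = 326/13
  (249/79, 42/79) → P = 2364/79
  (9, 0) → P = 90
The feasible region is unbounded (it extends along (1, 2), (1, 0)), but P strictly increases along every unbounded feasible direction, so there is no improving ray and the minimum is attained at a vertex.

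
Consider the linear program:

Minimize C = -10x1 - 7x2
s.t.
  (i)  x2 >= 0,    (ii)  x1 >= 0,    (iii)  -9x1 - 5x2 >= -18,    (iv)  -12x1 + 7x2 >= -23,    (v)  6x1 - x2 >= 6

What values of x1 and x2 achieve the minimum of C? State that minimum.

x1 = 16/13, x2 = 18/13, minimum C = -22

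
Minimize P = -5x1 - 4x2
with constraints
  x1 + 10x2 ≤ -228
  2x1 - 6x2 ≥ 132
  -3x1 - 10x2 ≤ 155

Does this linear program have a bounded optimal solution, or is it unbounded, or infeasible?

From the feasible point (73/2, -529/20), moving in the direction (10, -1) keeps every constraint satisfied while P decreases without bound.

unbounded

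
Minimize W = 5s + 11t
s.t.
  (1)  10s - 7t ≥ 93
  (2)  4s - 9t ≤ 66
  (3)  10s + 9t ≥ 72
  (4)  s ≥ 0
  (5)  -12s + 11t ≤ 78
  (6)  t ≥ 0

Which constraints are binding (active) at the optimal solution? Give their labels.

Vertices and W = 5s + 11t:
  (1569/26, 948/13) → W = 28701/26
  (93/10, 0) → W = 93/2
  (33/2, 0) → W = 165/2
The feasible region is unbounded (it extends along (11, 12), (9, 4)), but W strictly increases along every unbounded feasible direction, so there is no improving ray and the minimum is attained at a vertex.

The minimum is at (93/10, 0). Substituting into each constraint, equality holds for (1) and (6); the remaining constraints have slack.

(1) and (6)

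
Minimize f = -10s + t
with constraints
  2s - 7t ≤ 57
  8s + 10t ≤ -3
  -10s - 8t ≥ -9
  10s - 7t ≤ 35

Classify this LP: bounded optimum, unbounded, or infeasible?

Feasible corners and f = -10s + t:
  (-11/4, -125/14) → f = 130/7
  (329/156, -155/78) → f = -300/13
The feasible region has finitely many vertices and no improving ray; the minimum is -300/13 at (329/156, -155/78).

bounded optimum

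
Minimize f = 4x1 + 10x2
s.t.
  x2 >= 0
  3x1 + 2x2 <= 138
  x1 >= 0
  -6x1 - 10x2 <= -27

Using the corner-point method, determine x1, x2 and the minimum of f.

Extreme points and f = 4x1 + 10x2:
  (46, 0) → f = 184
  (9/2, 0) → f = 18
  (0, 69) → f = 690
  (0, 27/10) → f = 27

At the optimal vertex, x2 = 0 and -6x1 - 10x2 = -27.
Solving simultaneously gives x1 = 9/2, x2 = 0.

x1 = 9/2, x2 = 0, minimum f = 18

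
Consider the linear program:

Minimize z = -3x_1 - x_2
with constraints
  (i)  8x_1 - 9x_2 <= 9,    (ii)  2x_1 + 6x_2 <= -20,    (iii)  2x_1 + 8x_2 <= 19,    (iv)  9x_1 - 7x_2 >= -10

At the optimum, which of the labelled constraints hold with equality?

(i) and (ii)

Extreme points and z = -3x_1 - x_2:
  (-21/11, -89/33) → z = 278/33
  (-153/25, -161/25) → z = 124/5
  (-50/17, -40/17) → z = 190/17

The minimum is at (-21/11, -89/33). Substituting into each constraint, equality holds for (i) and (ii); the remaining constraints have slack.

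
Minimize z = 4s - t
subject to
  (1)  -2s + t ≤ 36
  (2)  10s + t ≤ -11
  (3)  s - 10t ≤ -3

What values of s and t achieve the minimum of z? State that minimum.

The optimum lies where -2s + t = 36 and s - 10t = -3.
Solving simultaneously gives s = -357/19, t = -30/19.

s = -357/19, t = -30/19, minimum z = -1398/19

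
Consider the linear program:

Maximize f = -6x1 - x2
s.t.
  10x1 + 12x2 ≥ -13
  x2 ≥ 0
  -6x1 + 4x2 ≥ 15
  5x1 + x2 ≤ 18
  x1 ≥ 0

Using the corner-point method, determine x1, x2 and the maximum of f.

x1 = 0, x2 = 15/4, maximum f = -15/4

Corner points and f = -6x1 - x2:
  (57/26, 183/26) → f = -525/26
  (0, 15/4) → f = -15/4
  (0, 18) → f = -18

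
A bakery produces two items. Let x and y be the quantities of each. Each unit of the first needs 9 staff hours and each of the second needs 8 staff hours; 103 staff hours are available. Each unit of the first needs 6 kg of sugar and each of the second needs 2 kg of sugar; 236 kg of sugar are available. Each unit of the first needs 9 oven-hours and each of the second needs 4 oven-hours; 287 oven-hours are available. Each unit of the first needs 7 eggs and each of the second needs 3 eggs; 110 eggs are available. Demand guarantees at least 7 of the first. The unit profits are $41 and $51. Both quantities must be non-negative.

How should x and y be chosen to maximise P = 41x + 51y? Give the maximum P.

Vertices and P = 41x + 51y:
  (103/9, 0) → P = 4223/9
  (7, 0) → P = 287
  (7, 5) → P = 542

At the optimal vertex, 9x + 8y = 103 and x = 7.
Solving simultaneously gives x = 7, y = 5.

x = 7, y = 5, maximum P = 542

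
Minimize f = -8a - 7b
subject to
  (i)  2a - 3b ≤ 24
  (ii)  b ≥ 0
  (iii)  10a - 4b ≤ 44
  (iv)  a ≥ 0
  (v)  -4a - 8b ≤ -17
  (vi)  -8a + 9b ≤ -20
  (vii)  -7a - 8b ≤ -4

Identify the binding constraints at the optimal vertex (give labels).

Feasible corners and f = -8a - 7b:
  (22/5, 0) → f = -176/5
  (17/4, 0) → f = -34
  (158/29, 76/29) → f = -1796/29
  (313/100, 14/25) → f = -724/25

The minimum is at (158/29, 76/29). Substituting into each constraint, equality holds for (iii) and (vi); the remaining constraints have slack.

(iii) and (vi)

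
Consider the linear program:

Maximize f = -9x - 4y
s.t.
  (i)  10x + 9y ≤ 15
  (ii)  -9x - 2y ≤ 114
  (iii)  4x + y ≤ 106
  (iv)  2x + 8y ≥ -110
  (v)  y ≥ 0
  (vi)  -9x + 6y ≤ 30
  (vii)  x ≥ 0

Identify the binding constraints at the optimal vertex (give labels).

Feasible corners and f = -9x - 4y:
  (3/2, 0) → f = -27/2
  (0, 5/3) → f = -20/3
  (0, 0) → f = 0

The maximum is at (0, 0). Substituting into each constraint, equality holds for (v) and (vii); the remaining constraints have slack.

(v) and (vii)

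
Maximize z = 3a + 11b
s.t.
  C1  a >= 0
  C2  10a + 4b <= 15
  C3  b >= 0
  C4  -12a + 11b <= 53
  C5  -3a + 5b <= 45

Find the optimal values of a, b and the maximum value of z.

a = 0, b = 15/4, maximum z = 165/4

Feasible corners and z = 3a + 11b:
  (0, 15/4) → z = 165/4
  (0, 0) → z = 0
  (3/2, 0) → z = 9/2

The optimum lies where a = 0 and 10a + 4b = 15.
Solving simultaneously gives a = 0, b = 15/4.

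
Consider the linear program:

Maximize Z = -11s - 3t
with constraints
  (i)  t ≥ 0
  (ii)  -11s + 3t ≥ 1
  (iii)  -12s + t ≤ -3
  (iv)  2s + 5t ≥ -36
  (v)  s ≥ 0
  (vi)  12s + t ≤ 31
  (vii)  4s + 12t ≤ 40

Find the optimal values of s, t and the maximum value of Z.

Feasible corners and Z = -11s - 3t:
  (2/5, 9/5) → Z = -49/5
  (3/4, 37/12) → Z = -35/2
  (19/37, 117/37) → Z = -560/37

The optimum lies where -11s + 3t = 1 and -12s + t = -3.
Solving simultaneously gives s = 2/5, t = 9/5.

s = 2/5, t = 9/5, maximum Z = -49/5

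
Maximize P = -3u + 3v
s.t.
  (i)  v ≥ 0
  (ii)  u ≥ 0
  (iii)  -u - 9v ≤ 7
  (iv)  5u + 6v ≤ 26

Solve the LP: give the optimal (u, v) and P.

Extreme points and P = -3u + 3v:
  (0, 0) → P = 0
  (26/5, 0) → P = -78/5
  (0, 13/3) → P = 13

u = 0, v = 13/3, maximum P = 13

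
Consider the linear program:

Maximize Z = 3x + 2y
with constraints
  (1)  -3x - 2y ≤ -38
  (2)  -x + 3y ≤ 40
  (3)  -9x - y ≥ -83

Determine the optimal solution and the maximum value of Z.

x = 209/28, y = 443/28, maximum Z = 1513/28

Vertices and Z = 3x + 2y:
  (34/11, 158/11) → Z = 38
  (128/15, 31/5) → Z = 38
  (209/28, 443/28) → Z = 1513/28

At the optimal vertex, -x + 3y = 40 and -9x - y = -83.
Solving simultaneously gives x = 209/28, y = 443/28.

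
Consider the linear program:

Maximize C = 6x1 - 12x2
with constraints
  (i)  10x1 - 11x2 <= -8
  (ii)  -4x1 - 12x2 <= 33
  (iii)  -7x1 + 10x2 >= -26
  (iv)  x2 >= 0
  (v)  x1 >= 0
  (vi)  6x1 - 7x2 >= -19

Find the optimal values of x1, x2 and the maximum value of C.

x1 = 0, x2 = 8/11, maximum C = -96/11

The optimum lies where 10x1 - 11x2 = -8 and x1 = 0.
Solving simultaneously gives x1 = 0, x2 = 8/11.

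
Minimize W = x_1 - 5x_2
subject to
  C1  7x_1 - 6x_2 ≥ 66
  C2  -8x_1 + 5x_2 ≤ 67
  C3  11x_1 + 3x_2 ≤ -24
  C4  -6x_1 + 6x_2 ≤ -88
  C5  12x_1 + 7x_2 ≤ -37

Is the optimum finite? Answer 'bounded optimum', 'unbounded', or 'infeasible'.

Feasible corners and W = x_1 - 5x_2:
  (-732/13, -997/13) → W = 4253/13
  (-22, -110/3) → W = 484/3
  (10/7, -278/21) → W = 1420/21
The feasible region has finitely many vertices and no improving ray; the minimum is 1420/21 at (10/7, -278/21).

bounded optimum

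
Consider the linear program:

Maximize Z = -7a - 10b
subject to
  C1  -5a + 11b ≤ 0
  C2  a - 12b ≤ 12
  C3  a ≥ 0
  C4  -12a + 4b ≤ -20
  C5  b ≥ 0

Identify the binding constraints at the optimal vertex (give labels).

C4 and C5

Extreme points and Z = -7a - 10b:
  (55/28, 25/28) → Z = -635/28
  (12, 0) → Z = -84
  (5/3, 0) → Z = -35/3
The feasible region is unbounded (it extends along (12, 1), (11, 5)), but Z strictly decreases along every unbounded feasible direction, so there is no improving ray and the maximum is attained at a vertex.

The maximum is at (5/3, 0). Substituting into each constraint, equality holds for C4 and C5; the remaining constraints have slack.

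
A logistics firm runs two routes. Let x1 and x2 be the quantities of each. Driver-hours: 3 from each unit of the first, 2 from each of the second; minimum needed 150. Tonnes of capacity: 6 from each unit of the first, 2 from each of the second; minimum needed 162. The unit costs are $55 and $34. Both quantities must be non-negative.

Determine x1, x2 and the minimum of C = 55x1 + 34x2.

x1 = 4, x2 = 69, minimum C = 2566

Corner points and C = 55x1 + 34x2:
  (0, 81) → C = 2754
  (50, 0) → C = 2750
  (4, 69) → C = 2566
The feasible region is unbounded (it extends along (0, 1), (1, 0)), but C strictly increases along every unbounded feasible direction, so there is no improving ray and the minimum is attained at a vertex.

The optimum lies where 3x1 + 2x2 = 150 and 6x1 + 2x2 = 162.
Solving simultaneously gives x1 = 4, x2 = 69.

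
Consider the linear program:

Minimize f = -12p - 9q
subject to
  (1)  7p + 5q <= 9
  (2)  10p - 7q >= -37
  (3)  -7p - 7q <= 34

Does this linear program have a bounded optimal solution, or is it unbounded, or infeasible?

bounded optimum

Vertices and f = -12p - 9q:
  (-122/99, 349/99) → f = -559/33
  (233/14, -43/2) → f = -87/14
  (-71/17, -81/119) → f = 6693/119
The feasible region has finitely many vertices and no improving ray; the minimum is -559/33 at (-122/99, 349/99).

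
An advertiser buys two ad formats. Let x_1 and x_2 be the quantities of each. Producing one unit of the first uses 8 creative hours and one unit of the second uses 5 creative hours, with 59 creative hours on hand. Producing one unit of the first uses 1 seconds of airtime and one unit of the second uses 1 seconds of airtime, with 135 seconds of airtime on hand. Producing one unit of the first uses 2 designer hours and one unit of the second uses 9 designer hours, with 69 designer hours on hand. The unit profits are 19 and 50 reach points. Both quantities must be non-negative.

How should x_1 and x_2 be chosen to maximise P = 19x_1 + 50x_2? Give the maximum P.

The binding constraints are 8x_1 + 5x_2 = 59 and 2x_1 + 9x_2 = 69.
Solving simultaneously gives x_1 = 3, x_2 = 7.

x_1 = 3, x_2 = 7, maximum P = 407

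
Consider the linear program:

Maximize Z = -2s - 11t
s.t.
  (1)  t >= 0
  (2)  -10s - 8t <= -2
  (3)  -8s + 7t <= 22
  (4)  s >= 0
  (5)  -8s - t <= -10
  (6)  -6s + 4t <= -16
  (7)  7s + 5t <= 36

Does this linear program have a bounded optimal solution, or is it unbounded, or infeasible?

Extreme points and Z = -2s - 11t:
  (8/3, 0) → Z = -16/3
  (36/7, 0) → Z = -72/7
  (112/29, 52/29) → Z = -796/29
The feasible region has finitely many vertices and no improving ray; the maximum is -16/3 at (8/3, 0).

bounded optimum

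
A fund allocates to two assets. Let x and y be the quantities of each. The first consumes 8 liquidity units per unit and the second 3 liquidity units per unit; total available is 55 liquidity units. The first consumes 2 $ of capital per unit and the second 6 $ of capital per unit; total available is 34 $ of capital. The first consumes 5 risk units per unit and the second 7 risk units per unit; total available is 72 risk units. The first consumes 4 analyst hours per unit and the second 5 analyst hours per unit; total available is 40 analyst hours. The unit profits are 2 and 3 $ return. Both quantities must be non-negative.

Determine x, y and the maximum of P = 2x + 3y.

x = 5, y = 4, maximum P = 22

Corner points and P = 2x + 3y:
  (0, 0) → P = 0
  (0, 17/3) → P = 17
  (55/8, 0) → P = 55/4
  (155/28, 25/7) → P = 305/14
  (5, 4) → P = 22

The binding constraints are 2x + 6y = 34 and 4x + 5y = 40.
Solving simultaneously gives x = 5, y = 4.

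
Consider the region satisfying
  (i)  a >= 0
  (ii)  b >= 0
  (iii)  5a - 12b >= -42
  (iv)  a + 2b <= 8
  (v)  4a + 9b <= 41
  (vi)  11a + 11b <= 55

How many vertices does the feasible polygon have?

Of the 15 pairwise boundary intersections, those satisfying every inequality are:
  (0, 0)
  (0, 7/2)
  (5, 0)
  (6/11, 41/11)
  (2, 3)

5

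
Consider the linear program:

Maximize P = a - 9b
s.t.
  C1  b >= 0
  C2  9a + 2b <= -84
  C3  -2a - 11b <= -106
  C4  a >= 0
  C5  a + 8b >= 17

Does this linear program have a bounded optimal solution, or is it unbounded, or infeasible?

The boundaries b = 0 and -2a - 11b = -106 meet at (53, 0), but that point violates 9a + 2b ≤ -84. Every candidate vertex is excluded by some other constraint, so the feasible region is empty.

infeasible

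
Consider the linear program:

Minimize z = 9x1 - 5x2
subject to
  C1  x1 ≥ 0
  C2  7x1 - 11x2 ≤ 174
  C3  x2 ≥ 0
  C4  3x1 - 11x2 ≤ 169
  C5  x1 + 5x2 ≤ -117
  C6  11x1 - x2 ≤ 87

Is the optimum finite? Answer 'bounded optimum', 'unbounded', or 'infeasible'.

The boundaries x1 = 0 and x2 = 0 meet at (0, 0), but that point violates x1 + 5x2 ≤ -117. Every candidate vertex is excluded by some other constraint, so the feasible region is empty.

infeasible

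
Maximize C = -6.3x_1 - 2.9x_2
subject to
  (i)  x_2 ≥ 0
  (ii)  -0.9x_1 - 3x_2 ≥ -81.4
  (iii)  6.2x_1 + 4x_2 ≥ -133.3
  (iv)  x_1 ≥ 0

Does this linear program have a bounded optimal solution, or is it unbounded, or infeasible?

bounded optimum

Vertices and C = -6.3x_1 - 2.9x_2:
  (814/9, 0) → C = -569.8
  (0, 0) → C = 0
  (0, 407/15) → C = -11803/150
The feasible region has finitely many vertices and no improving ray; the maximum is 0 at (0, 0).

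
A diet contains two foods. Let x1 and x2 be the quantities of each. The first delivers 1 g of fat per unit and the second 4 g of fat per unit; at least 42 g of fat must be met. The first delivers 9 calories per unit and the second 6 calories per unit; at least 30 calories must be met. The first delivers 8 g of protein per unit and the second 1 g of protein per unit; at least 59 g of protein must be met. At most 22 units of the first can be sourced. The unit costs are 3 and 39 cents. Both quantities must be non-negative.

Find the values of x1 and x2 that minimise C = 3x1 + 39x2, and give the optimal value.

x1 = 22, x2 = 5, minimum C = 261

Feasible corners and C = 3x1 + 39x2:
  (0, 59) → C = 2301
  (194/31, 277/31) → C = 11385/31
  (22, 5) → C = 261
The feasible region is unbounded (it extends along (0, 1)), but C strictly increases along every unbounded feasible direction, so there is no improving ray and the minimum is attained at a vertex.

The optimum lies where x1 + 4x2 = 42 and x1 = 22.
Solving simultaneously gives x1 = 22, x2 = 5.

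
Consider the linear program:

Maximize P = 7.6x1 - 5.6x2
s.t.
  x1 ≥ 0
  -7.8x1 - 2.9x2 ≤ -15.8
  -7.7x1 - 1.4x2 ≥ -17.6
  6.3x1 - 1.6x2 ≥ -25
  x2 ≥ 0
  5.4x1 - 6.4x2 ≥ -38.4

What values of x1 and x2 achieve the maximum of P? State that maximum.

x1 = 16/7, x2 = 0, maximum P = 608/35

Extreme points and P = 7.6x1 - 5.6x2:
  (0, 158/29) → P = -4424/145
  (0, 6) → P = -168/5
  (79/39, 0) → P = 3002/195
  (16/7, 0) → P = 608/35
  (1472/1421, 9768/1421) → P = -217568/7105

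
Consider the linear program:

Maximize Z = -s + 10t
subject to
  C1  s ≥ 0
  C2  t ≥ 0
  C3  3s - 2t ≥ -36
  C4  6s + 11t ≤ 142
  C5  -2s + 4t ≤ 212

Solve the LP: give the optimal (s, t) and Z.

s = 0, t = 142/11, maximum Z = 1420/11

Feasible corners and Z = -s + 10t:
  (0, 0) → Z = 0
  (0, 142/11) → Z = 1420/11
  (71/3, 0) → Z = -71/3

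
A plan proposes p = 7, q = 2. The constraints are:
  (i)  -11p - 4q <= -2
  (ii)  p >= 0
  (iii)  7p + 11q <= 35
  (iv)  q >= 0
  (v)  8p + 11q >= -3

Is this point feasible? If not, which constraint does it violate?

Constraint (iii): 7p + 11q = 71, which is not ≤ 35. All other constraints are satisfied.

not feasible — violates (iii)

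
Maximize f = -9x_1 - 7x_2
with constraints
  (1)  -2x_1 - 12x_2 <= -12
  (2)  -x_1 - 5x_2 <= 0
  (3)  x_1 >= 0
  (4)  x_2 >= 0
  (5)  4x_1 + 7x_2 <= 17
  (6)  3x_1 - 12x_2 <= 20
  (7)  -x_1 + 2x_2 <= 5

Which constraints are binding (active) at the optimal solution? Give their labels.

(1) and (3)

Vertices and f = -9x_1 - 7x_2:
  (0, 1) → f = -7
  (60/17, 7/17) → f = -589/17
  (0, 17/7) → f = -17

The maximum is at (0, 1). Substituting into each constraint, equality holds for (1) and (3); the remaining constraints have slack.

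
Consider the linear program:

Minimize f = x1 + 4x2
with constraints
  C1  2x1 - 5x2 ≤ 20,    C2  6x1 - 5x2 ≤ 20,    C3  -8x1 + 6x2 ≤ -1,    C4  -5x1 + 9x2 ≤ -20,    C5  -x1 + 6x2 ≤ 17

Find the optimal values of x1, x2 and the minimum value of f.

x1 = -115/28, x2 = -79/14, minimum f = -747/28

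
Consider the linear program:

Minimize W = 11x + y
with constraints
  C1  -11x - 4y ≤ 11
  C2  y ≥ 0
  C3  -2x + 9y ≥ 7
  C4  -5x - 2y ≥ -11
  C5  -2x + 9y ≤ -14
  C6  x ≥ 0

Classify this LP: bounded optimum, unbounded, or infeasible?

Constraints -2x + 9y ≥ 7 and -2x + 9y ≤ -14 have parallel boundaries but demand opposite sides — no point can satisfy both, so the region is empty.

infeasible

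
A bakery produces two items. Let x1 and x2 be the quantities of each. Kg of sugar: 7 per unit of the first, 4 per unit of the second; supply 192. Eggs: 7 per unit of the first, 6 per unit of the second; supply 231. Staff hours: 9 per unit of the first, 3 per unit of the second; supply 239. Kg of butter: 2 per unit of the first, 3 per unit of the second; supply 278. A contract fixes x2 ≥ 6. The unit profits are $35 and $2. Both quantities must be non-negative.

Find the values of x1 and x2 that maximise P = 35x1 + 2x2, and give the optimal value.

Corner points and P = 35x1 + 2x2:
  (0, 77/2) → P = 77
  (0, 6) → P = 12
  (114/7, 39/2) → P = 609
  (24, 6) → P = 852

The optimum lies where 7x1 + 4x2 = 192 and x2 = 6.
Solving simultaneously gives x1 = 24, x2 = 6.

x1 = 24, x2 = 6, maximum P = 852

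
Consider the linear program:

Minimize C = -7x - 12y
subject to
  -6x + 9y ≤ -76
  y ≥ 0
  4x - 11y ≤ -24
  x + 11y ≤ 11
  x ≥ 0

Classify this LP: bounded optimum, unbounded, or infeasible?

The boundaries -6x + 9y = -76 and 4x - 11y = -24 meet at (526/15, 224/15), but that point violates x + 11y ≤ 11. Every candidate vertex is excluded by some other constraint, so the feasible region is empty.

infeasible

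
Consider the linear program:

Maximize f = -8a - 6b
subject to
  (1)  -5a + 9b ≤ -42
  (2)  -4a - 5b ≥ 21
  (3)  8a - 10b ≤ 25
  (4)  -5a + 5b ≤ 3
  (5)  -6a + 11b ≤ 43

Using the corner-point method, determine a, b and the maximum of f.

a = -31/2, b = -149/10, maximum f = 1067/5

Extreme points and f = -8a - 6b:
  (-195/22, -211/22) → f = 1413/11
  (-237/20, -45/4) → f = 1623/10
  (-31/2, -149/10) → f = 1067/5

The optimum lies where 8a - 10b = 25 and -5a + 5b = 3.
Solving simultaneously gives a = -31/2, b = -149/10.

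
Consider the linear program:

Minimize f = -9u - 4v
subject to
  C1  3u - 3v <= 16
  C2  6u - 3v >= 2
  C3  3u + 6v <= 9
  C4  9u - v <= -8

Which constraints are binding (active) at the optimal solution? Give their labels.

Extreme points and f = -9u - 4v:
  (-14/3, -10) → f = 82
  (-5/3, -7) → f = 43
  (-26/21, -22/7) → f = 166/7

The minimum is at (-26/21, -22/7). Substituting into each constraint, equality holds for C2 and C4; the remaining constraints have slack.

C2 and C4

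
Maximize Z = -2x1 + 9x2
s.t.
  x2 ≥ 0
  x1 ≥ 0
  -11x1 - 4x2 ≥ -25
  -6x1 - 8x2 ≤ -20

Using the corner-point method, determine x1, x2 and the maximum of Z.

x1 = 0, x2 = 25/4, maximum Z = 225/4

Extreme points and Z = -2x1 + 9x2:
  (0, 25/4) → Z = 225/4
  (0, 5/2) → Z = 45/2
  (15/8, 35/32) → Z = 195/32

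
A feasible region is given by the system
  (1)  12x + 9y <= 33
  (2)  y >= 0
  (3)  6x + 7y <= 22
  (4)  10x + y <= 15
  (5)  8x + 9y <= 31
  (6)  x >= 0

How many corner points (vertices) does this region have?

Of the 15 pairwise boundary intersections, those satisfying every inequality are:
  (11/10, 11/5)
  (17/13, 25/13)
  (3/2, 0)
  (0, 0)
  (0, 22/7)

5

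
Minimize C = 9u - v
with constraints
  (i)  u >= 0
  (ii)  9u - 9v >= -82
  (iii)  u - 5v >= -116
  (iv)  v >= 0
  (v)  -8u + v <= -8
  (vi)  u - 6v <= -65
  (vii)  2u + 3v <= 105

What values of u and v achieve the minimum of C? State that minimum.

u = 113/47, v = 528/47, minimum C = 489/47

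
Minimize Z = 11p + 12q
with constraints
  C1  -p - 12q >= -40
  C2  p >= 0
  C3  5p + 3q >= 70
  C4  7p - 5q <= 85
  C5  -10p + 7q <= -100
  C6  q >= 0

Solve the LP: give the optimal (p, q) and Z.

The binding constraints are 5p + 3q = 70 and 7p - 5q = 85.
Solving simultaneously gives p = 605/46, q = 65/46.

p = 605/46, q = 65/46, minimum Z = 7435/46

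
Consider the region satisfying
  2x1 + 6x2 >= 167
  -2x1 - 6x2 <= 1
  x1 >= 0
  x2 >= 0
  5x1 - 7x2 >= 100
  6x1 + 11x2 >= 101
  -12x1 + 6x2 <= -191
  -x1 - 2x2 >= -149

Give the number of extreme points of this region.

4

The feasible vertices (each the meet of two boundaries and inside every other half-plane) are:
  (167/2, 0)
  (1769/44, 635/44)
  (149, 0)
  (1243/17, 645/17)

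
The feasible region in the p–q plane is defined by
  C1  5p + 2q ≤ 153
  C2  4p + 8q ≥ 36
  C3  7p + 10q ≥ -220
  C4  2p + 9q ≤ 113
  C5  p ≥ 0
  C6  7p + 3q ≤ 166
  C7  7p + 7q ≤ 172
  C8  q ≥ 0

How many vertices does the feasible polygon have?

The feasible vertices (each the meet of two boundaries and inside every other half-plane) are:
  (0, 9/2)
  (9, 0)
  (0, 113/9)
  (757/49, 447/49)
  (323/14, 3/2)
  (166/7, 0)

6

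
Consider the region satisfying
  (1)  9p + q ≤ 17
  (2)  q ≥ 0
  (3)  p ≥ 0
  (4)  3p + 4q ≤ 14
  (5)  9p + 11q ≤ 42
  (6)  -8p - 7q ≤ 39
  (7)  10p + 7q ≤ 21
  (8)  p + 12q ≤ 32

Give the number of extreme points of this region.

5

Intersecting each pair of boundary lines and keeping only the points that satisfy every inequality leaves:
  (17/9, 0)
  (98/53, 19/53)
  (0, 0)
  (0, 8/3)
  (28/113, 299/113)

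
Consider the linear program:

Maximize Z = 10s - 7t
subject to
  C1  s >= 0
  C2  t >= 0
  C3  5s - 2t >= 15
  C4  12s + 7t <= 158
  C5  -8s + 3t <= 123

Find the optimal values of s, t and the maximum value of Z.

s = 79/6, t = 0, maximum Z = 395/3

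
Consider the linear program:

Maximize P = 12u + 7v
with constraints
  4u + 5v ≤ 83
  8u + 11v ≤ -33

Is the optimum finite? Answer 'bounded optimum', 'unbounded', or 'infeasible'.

From the feasible point (539/2, -199), moving in the direction (5, -4) keeps every constraint satisfied while P increases without bound.

unbounded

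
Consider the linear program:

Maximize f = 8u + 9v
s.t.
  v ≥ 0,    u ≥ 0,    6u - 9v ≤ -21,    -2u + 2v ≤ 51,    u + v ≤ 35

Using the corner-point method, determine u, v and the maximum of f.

Extreme points and f = 8u + 9v:
  (0, 7/3) → f = 21
  (0, 51/2) → f = 459/2
  (98/5, 77/5) → f = 1477/5
  (19/4, 121/4) → f = 1241/4

The optimum lies where -2u + 2v = 51 and u + v = 35.
Solving simultaneously gives u = 19/4, v = 121/4.

u = 19/4, v = 121/4, maximum f = 1241/4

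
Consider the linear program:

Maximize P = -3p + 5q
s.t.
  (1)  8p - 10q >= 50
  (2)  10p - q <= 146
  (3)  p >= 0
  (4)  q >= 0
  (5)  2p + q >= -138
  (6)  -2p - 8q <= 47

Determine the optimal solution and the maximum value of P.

Feasible corners and P = -3p + 5q:
  (705/46, 167/23) → P = -445/46
  (25/4, 0) → P = -75/4
  (73/5, 0) → P = -219/5

The binding constraints are 8p - 10q = 50 and 10p - q = 146.
Solving simultaneously gives p = 705/46, q = 167/23.

p = 705/46, q = 167/23, maximum P = -445/46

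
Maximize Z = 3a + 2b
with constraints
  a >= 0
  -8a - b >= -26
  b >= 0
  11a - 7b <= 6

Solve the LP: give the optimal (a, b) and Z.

Extreme points and Z = 3a + 2b:
  (0, 26) → Z = 52
  (0, 0) → Z = 0
  (188/67, 238/67) → Z = 1040/67
  (6/11, 0) → Z = 18/11

The binding constraints are a = 0 and -8a - b = -26.
Solving simultaneously gives a = 0, b = 26.

a = 0, b = 26, maximum Z = 52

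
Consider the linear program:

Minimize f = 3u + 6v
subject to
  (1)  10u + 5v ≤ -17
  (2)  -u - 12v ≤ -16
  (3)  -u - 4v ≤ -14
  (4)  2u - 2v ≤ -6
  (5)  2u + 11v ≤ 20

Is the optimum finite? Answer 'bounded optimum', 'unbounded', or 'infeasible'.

infeasible

The boundaries 10u + 5v = -17 and -u - 12v = -16 meet at (-284/115, 177/115), but that point violates -u - 4v ≤ -14. Every candidate vertex is excluded by some other constraint, so the feasible region is empty.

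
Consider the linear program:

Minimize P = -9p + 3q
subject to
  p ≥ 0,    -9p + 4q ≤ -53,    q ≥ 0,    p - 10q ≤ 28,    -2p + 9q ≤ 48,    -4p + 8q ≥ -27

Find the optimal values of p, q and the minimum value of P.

Vertices and P = -9p + 3q:
  (53/9, 0) → P = -53
  (669/73, 538/73) → P = -4407/73
  (27/4, 0) → P = -243/4
  (627/20, 123/10) → P = -981/4

The optimum lies where -2p + 9q = 48 and -4p + 8q = -27.
Solving simultaneously gives p = 627/20, q = 123/10.

p = 627/20, q = 123/10, minimum P = -981/4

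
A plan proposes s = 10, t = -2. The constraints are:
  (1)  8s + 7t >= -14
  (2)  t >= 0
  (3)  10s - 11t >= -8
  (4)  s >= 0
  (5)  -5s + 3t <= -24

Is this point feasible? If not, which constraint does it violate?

Constraint (2): t = -2, which is not ≥ 0. All other constraints are satisfied.

not feasible — violates (2)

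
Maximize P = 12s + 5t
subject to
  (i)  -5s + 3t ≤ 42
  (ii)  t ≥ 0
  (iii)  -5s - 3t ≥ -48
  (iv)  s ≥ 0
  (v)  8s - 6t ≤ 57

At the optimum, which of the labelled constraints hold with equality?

Vertices and P = 12s + 5t:
  (3/5, 15) → P = 411/5
  (0, 14) → P = 70
  (0, 0) → P = 0
  (57/8, 0) → P = 171/2
  (17/2, 11/6) → P = 667/6

The maximum is at (17/2, 11/6). Substituting into each constraint, equality holds for (iii) and (v); the remaining constraints have slack.

(iii) and (v)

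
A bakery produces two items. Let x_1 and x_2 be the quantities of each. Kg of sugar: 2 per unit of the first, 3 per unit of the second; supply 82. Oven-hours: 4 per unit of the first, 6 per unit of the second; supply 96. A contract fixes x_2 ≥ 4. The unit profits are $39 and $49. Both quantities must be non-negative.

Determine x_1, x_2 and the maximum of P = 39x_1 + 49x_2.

Vertices and P = 39x_1 + 49x_2:
  (0, 16) → P = 784
  (0, 4) → P = 196
  (18, 4) → P = 898

x_1 = 18, x_2 = 4, maximum P = 898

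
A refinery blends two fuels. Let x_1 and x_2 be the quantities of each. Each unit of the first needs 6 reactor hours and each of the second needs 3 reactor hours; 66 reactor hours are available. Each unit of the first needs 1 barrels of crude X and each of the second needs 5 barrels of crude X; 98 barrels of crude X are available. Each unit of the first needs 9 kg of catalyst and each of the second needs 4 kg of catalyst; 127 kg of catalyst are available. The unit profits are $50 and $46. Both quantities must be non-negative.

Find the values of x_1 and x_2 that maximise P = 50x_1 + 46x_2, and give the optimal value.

x_1 = 4/3, x_2 = 58/3, maximum P = 956

Vertices and P = 50x_1 + 46x_2:
  (0, 0) → P = 0
  (0, 98/5) → P = 4508/5
  (11, 0) → P = 550
  (4/3, 58/3) → P = 956

The binding constraints are 6x_1 + 3x_2 = 66 and x_1 + 5x_2 = 98.
Solving simultaneously gives x_1 = 4/3, x_2 = 58/3.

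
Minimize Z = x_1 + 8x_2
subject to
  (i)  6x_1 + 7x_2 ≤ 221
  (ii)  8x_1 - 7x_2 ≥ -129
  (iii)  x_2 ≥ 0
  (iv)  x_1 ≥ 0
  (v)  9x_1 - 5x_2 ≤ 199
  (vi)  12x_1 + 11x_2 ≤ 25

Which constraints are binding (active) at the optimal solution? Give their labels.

Extreme points and Z = x_1 + 8x_2:
  (0, 0) → Z = 0
  (25/12, 0) → Z = 25/12
  (0, 25/11) → Z = 200/11

The minimum is at (0, 0). Substituting into each constraint, equality holds for (iii) and (iv); the remaining constraints have slack.

(iii) and (iv)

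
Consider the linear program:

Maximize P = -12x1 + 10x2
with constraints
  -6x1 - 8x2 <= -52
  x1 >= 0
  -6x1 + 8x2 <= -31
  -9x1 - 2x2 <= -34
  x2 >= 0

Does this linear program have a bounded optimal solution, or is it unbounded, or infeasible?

Corner points and P = -12x1 + 10x2:
  (83/12, 21/16) → P = -559/8
  (26/3, 0) → P = -104
The feasible region has finitely many vertices and no improving ray; the maximum is -559/8 at (83/12, 21/16).

bounded optimum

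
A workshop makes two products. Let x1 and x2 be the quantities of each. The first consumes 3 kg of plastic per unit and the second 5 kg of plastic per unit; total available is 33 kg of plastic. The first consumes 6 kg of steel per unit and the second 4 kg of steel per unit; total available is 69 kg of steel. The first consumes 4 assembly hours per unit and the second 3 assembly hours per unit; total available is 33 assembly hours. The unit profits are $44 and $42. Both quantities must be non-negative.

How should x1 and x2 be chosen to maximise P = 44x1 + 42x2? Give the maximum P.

x1 = 6, x2 = 3, maximum P = 390

Extreme points and P = 44x1 + 42x2:
  (0, 0) → P = 0
  (0, 33/5) → P = 1386/5
  (33/4, 0) → P = 363
  (6, 3) → P = 390

The binding constraints are 3x1 + 5x2 = 33 and 4x1 + 3x2 = 33.
Solving simultaneously gives x1 = 6, x2 = 3.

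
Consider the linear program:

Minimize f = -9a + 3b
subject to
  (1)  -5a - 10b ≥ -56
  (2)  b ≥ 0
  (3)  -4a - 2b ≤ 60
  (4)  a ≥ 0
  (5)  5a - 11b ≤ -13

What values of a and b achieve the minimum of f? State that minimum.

a = 162/35, b = 23/7, minimum f = -159/5

Feasible corners and f = -9a + 3b:
  (0, 28/5) → f = 84/5
  (162/35, 23/7) → f = -159/5
  (0, 13/11) → f = 39/11

The optimum lies where -5a - 10b = -56 and 5a - 11b = -13.
Solving simultaneously gives a = 162/35, b = 23/7.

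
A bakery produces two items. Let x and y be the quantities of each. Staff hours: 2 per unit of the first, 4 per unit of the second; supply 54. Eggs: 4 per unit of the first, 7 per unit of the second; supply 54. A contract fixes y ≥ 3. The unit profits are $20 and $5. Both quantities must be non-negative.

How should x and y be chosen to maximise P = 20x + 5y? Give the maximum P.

Extreme points and P = 20x + 5y:
  (0, 54/7) → P = 270/7
  (0, 3) → P = 15
  (33/4, 3) → P = 180

At the optimal vertex, 4x + 7y = 54 and y = 3.
Solving simultaneously gives x = 33/4, y = 3.

x = 33/4, y = 3, maximum P = 180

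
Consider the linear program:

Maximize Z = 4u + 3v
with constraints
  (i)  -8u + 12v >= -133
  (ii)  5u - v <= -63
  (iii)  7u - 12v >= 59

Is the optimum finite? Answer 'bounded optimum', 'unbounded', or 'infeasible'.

bounded optimum

Extreme points and Z = 4u + 3v:
  (-889/52, -1169/52) → Z = -7063/52
  (-815/53, -736/53) → Z = -5468/53
The feasible region has finitely many vertices and no improving ray; the maximum is -5468/53 at (-815/53, -736/53).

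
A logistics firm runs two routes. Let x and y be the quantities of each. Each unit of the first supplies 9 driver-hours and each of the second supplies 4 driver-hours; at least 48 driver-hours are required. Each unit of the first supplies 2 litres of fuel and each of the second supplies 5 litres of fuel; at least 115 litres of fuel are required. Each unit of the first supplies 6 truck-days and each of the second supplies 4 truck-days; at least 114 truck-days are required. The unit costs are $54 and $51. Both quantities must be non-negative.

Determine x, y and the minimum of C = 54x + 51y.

x = 5, y = 21, minimum C = 1341

Vertices and C = 54x + 51y:
  (0, 57/2) → C = 2907/2
  (115/2, 0) → C = 3105
  (5, 21) → C = 1341
The feasible region is unbounded (it extends along (0, 1), (1, 0)), but C strictly increases along every unbounded feasible direction, so there is no improving ray and the minimum is attained at a vertex.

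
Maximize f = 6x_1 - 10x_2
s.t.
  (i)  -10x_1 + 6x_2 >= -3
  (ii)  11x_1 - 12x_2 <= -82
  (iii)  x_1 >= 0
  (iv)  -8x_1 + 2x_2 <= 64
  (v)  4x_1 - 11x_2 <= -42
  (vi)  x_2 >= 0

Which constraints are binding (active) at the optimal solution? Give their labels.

(ii) and (iii)

Extreme points and f = 6x_1 - 10x_2:
  (88/9, 853/54) → f = -2681/27
  (0, 41/6) → f = -205/3
  (0, 32) → f = -320
The feasible region is unbounded (it extends along (3, 5), (1, 4)), but f strictly decreases along every unbounded feasible direction, so there is no improving ray and the maximum is attained at a vertex.

The maximum is at (0, 41/6). Substituting into each constraint, equality holds for (ii) and (iii); the remaining constraints have slack.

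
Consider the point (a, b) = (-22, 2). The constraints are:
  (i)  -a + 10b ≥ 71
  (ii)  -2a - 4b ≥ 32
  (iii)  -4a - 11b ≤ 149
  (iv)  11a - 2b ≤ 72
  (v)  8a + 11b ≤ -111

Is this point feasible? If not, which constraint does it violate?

not feasible — violates (i)

Constraint (i): -a + 10b = 42, which is not ≥ 71. All other constraints are satisfied.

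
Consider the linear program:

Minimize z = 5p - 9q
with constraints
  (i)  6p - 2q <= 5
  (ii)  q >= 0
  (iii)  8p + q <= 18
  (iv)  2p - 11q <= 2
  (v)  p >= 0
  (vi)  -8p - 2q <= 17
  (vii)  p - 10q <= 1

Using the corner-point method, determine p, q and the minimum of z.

Feasible corners and z = 5p - 9q:
  (5/6, 0) → z = 25/6
  (41/22, 34/11) → z = -37/2
  (0, 0) → z = 0
  (0, 18) → z = -162

At the optimal vertex, 8p + q = 18 and p = 0.
Solving simultaneously gives p = 0, q = 18.

p = 0, q = 18, minimum z = -162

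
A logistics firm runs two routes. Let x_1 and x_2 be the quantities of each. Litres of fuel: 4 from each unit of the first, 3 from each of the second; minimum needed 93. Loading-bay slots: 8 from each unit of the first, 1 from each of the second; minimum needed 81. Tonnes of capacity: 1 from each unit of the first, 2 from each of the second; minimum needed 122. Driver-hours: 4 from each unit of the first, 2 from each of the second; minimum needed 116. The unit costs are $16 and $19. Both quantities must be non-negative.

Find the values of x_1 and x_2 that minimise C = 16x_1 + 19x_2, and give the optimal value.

x_1 = 8/3, x_2 = 179/3, minimum C = 3529/3

Extreme points and C = 16x_1 + 19x_2:
  (0, 81) → C = 1539
  (122, 0) → C = 1952
  (8/3, 179/3) → C = 3529/3
The feasible region is unbounded (it extends along (0, 1), (1, 0)), but C strictly increases along every unbounded feasible direction, so there is no improving ray and the minimum is attained at a vertex.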